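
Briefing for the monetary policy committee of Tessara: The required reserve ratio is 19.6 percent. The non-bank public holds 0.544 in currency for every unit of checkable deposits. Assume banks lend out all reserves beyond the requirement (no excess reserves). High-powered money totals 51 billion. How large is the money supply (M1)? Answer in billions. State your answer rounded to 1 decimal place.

106.4 billion

The money multiplier is m = (1 + c) / (rr + c) = (1 + 0.544) / (0.196 + 0.544) ≈ 2.0865.
So M = m × MB = 2.0865 × 51 = 106.4115 billion.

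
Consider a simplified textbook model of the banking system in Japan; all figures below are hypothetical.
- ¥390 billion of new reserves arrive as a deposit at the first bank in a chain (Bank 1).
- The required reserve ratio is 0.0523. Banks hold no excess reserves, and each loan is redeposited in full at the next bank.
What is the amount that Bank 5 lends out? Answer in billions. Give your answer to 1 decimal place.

¥298.1 billion

Each bank lends a fraction (1 − rr) = 0.9477 of the deposit it receives, so Bank 5 receives 390·0.9477^4 and lends 390·0.9477^5 ≈ 298.1392 billion.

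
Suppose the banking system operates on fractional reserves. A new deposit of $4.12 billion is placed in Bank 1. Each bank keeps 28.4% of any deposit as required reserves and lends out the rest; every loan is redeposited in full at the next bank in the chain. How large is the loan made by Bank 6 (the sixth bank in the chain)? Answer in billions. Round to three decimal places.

$0.555 billion

Each bank lends a fraction (1 − rr) = 0.7160 of the deposit it receives, so Bank 6 receives 4.12·0.7160^5 and lends 4.12·0.7160^6 ≈ 0.5551 billion.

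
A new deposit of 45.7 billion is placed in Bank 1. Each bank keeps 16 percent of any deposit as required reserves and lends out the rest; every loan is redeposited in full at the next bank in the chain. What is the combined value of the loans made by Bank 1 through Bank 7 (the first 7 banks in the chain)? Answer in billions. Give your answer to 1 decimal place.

Bank i lends (1 − rr)^i of the original deposit: Bank 1 lends 45.7·0.8400 = 38.3880, Bank 2 lends 45.7·0.8400² ≈ 32.2459, and so on.
Summing a geometric series: total = 45.7·[0.8400·(1 − 0.8400^7) / (1 − 0.8400)] ≈ 169.1254 billion.

169.1 billion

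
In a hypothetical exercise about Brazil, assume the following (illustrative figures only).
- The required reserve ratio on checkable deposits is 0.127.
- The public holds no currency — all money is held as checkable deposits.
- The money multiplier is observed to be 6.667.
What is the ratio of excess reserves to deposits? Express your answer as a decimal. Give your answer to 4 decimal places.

Using m = 6.667. Since m = (1 + c)/(c + rr + e), the denominator satisfies c + rr + e = (1 + c)/m = (1 + 0) / 6.667 ≈ 0.149993.
With c = 0 and rr = 0.127, the ratio of excess reserves to deposits is 0.149993 − 0 − 0.127 = 0.022993.

0.0230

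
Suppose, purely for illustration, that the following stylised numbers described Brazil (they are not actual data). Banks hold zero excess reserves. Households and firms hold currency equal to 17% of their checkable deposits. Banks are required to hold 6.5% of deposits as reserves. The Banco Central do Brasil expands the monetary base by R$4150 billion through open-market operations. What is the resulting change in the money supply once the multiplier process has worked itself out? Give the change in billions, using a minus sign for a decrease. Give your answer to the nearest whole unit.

R$20662 billion

The money multiplier is m = (1 + c) / (rr + c) = (1 + 0.17) / (0.065 + 0.17) ≈ 4.97872.
The purchase adds 4150 billion of base, so ΔM = m × ΔMB = 4.97872 × (+4150) = 20661.688 billion.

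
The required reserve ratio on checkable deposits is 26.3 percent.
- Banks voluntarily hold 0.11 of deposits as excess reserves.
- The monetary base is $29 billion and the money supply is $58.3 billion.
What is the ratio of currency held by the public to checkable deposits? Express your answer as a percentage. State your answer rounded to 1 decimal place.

Using m = M/MB = 58.3/29 ≈ 2.010345. From m = (1 + c)/(c + rr + e), rearranging gives 1 + c = m·(c + rr + e), so c·(1 − m) = m·(rr + e) − 1.
Hence c = [m·(rr + e) − 1]/(1 − m) = [2.010345 × (0.263 + 0.11) − 1] / (1 − 2.010345) ≈ 0.247580.

24.8%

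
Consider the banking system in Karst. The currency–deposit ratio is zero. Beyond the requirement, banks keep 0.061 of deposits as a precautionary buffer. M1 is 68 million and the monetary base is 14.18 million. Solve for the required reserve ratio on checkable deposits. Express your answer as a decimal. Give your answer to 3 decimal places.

0.148

Using m = M/MB = 68/14.18 ≈ 4.795487. Since m = (1 + c)/(c + rr + e), the denominator satisfies c + rr + e = (1 + c)/m = (1 + 0) / 4.795487 ≈ 0.208529.
With c = 0 and e = 0.061, the required reserve ratio on checkable deposits is 0.208529 − 0 − 0.061 = 0.147529.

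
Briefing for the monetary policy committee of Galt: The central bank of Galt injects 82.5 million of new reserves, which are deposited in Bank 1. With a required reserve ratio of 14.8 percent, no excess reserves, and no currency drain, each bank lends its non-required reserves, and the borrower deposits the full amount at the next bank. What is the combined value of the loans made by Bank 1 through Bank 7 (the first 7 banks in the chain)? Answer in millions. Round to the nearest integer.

320 million

Bank i lends (1 − rr)^i of the original deposit: Bank 1 lends 82.5·0.8520 = 70.2900, Bank 2 lends 82.5·0.8520² ≈ 59.8871, and so on.
Summing a geometric series: total = 82.5·[0.8520·(1 − 0.8520^7) / (1 − 0.8520)] ≈ 320.1545 million.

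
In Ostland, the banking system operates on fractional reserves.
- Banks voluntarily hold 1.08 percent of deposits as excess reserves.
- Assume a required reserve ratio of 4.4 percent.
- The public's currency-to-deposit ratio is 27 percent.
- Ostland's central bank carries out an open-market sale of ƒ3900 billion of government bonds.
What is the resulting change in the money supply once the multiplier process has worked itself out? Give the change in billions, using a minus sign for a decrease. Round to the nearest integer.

The money multiplier is m = (1 + c) / (rr + e + c) = (1 + 0.27) / (0.044 + 0.0108 + 0.27) ≈ 3.91010.
The sale removes 3900 billion of base, so ΔM = m × ΔMB = 3.91010 × (−3900) = -15249.39 billion.

-15249 billion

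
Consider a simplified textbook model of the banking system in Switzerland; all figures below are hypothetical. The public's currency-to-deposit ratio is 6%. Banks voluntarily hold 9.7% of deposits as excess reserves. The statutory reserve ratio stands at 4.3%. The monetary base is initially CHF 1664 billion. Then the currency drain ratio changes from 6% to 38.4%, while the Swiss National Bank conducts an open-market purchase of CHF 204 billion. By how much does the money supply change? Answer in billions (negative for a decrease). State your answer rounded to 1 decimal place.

-3885.4 billion

Before: m₁ = (1 + 0.06) / (0.043 + 0.097 + 0.06) = 5.3, MB₁ = 1664, so M₁ = 5.3 × 1664 = 8819.2 billion.
After: m₂ = (1 + 0.384) / (0.043 + 0.097 + 0.384) ≈ 2.641221, MB₂ = 1664 + 204 = 1868, so M₂ = 2.641221 × 1868 ≈ 4933.8008 billion.
ΔM = M₂ − M₁ = 4933.8008 − 8819.2 = -3885.3992 billion.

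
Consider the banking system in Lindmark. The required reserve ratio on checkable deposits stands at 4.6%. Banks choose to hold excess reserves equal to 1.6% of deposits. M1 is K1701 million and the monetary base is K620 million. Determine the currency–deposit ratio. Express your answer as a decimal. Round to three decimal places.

0.476

Using m = M/MB = 1701/620 ≈ 2.743548. From m = (1 + c)/(c + rr + e), rearranging gives 1 + c = m·(c + rr + e), so c·(1 − m) = m·(rr + e) − 1.
Hence c = [m·(rr + e) − 1]/(1 − m) = [2.743548 × (0.046 + 0.016) − 1] / (1 − 2.743548) ≈ 0.475983.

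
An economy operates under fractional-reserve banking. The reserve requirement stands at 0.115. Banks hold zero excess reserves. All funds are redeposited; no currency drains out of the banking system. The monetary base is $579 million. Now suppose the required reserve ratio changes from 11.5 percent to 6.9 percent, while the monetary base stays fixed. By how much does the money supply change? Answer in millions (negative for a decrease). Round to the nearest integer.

$3357 million

Initially m₁ = 1 / (0.115) ≈ 8.6957, so M₁ = 8.6957 × 579 = 5034.8103 million.
After the change m₂ = 1 / (0.069) ≈ 14.4928, so M₂ = 14.4928 × 579 = 8391.3312 million.
ΔM = M₂ − M₁ = 8391.3312 − 5034.8103 = 3356.5209 million.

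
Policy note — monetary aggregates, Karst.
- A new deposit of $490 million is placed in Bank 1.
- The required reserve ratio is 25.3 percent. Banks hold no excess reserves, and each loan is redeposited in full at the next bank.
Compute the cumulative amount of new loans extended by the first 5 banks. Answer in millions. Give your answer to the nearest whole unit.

Bank i lends (1 − rr)^i of the original deposit: Bank 1 lends 490·0.7470 = 366.0300, Bank 2 lends 490·0.7470² ≈ 273.4244, and so on.
Summing a geometric series: total = 490·[0.7470·(1 − 0.7470^5) / (1 − 0.7470)] ≈ 1110.2480 million.

$1110 million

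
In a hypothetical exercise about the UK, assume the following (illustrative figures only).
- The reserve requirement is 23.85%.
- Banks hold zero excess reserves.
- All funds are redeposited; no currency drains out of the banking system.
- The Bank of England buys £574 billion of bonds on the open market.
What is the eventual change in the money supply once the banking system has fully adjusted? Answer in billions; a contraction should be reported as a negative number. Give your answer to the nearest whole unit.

The simple money multiplier is m = 1/rr = 1/0.2385 ≈ 4.1929.
An open-market purchase increases the monetary base by 574 billion, so ΔM = m × ΔMB = 4.1929 × 574 = 2406.7246 billion.

£2407 billion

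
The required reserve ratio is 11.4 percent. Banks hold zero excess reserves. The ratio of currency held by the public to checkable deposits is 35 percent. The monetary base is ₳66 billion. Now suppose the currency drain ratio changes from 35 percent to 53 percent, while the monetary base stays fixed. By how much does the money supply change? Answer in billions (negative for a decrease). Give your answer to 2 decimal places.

-35.22 billion

Initially m₁ = (1 + 0.35) / (0.114 + 0.35) ≈ 2.90948, so M₁ = 2.90948 × 66 ≈ 192.0257 billion.
After the change m₂ = (1 + 0.53) / (0.114 + 0.53) ≈ 2.37578, so M₂ = 2.37578 × 66 ≈ 156.8015 billion.
ΔM = M₂ − M₁ = 156.8015 − 192.0257 = -35.2242 billion.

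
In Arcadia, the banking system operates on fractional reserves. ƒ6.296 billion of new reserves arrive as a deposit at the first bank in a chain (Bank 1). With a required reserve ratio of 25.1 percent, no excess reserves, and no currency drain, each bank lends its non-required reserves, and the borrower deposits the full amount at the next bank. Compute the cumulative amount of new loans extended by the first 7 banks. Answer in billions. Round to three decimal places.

Bank i lends (1 − rr)^i of the original deposit: Bank 1 lends 6.296·0.7490 ≈ 4.7157, Bank 2 lends 6.296·0.7490² ≈ 3.5321, and so on.
Summing a geometric series: total = 6.296·[0.7490·(1 − 0.7490^7) / (1 − 0.7490)] ≈ 16.3031 billion.

ƒ16.303 billion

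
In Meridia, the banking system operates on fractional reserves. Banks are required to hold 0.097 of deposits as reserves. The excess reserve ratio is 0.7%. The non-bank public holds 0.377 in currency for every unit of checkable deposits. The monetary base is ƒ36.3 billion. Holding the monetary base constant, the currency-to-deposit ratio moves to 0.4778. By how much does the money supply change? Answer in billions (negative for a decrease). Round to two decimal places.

Initially m₁ = (1 + 0.377) / (0.097 + 0.007 + 0.377) ≈ 2.86279, so M₁ = 2.86279 × 36.3 ≈ 103.9193 billion.
After the change m₂ = (1 + 0.4778) / (0.097 + 0.007 + 0.4778) ≈ 2.54005, so M₂ = 2.54005 × 36.3 ≈ 92.2038 billion.
ΔM = M₂ − M₁ = 92.2038 − 103.9193 = -11.7155 billion.

-11.72 billion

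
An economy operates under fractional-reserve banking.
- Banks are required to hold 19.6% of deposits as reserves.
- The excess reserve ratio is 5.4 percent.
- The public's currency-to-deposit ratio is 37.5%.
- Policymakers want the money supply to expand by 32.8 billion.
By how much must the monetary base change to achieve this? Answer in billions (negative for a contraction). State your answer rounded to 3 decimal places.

The money multiplier is m = (1 + c) / (rr + e + c) = (1 + 0.375) / (0.196 + 0.054 + 0.375) = 2.2.
ΔMB = ΔM / m = (+32.8) / 2.2 ≈ 14.9091 billion.

14.909 billion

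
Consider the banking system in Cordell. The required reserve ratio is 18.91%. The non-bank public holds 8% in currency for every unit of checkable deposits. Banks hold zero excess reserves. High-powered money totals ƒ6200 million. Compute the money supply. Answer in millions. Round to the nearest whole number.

The money multiplier is m = (1 + c) / (rr + c) = (1 + 0.08) / (0.1891 + 0.08) ≈ 4.01338.
So M = m × MB = 4.01338 × 6200 = 24882.956 million.

ƒ24883 million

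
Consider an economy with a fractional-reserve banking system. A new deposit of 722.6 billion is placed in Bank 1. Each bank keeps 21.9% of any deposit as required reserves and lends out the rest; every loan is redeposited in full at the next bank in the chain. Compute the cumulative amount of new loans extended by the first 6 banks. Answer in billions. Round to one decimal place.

Bank i lends (1 − rr)^i of the original deposit: Bank 1 lends 722.6·0.7810 = 564.3506, Bank 2 lends 722.6·0.7810² ≈ 440.7578, and so on.
Summing a geometric series: total = 722.6·[0.7810·(1 − 0.7810^6) / (1 − 0.7810)] ≈ 1992.1384 billion.

1992.1 billion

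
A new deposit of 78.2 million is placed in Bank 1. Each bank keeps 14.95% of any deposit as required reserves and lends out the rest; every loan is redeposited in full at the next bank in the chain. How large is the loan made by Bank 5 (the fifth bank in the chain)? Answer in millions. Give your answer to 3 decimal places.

34.800 million

Each bank lends a fraction (1 − rr) = 0.8505 of the deposit it receives, so Bank 5 receives 78.2·0.8505^4 and lends 78.2·0.8505^5 ≈ 34.7999 million.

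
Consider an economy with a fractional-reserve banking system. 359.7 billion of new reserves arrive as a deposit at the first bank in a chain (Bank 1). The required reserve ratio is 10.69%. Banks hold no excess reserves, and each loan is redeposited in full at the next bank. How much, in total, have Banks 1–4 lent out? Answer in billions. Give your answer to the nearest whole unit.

Bank i lends (1 − rr)^i of the original deposit: Bank 1 lends 359.7·0.8931 ≈ 321.2481, Bank 2 lends 359.7·0.8931² ≈ 286.9067, and so on.
Summing a geometric series: total = 359.7·[0.8931·(1 − 0.8931^4) / (1 − 0.8931)] ≈ 1093.2357 billion.

1093 billion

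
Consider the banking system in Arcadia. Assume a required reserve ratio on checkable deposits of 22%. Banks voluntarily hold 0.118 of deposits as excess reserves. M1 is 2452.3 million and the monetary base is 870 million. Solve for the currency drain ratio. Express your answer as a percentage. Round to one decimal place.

2.6%

Using m = M/MB = 2452.3/870 ≈ 2.818736. From m = (1 + c)/(c + rr + e), rearranging gives 1 + c = m·(c + rr + e), so c·(1 − m) = m·(rr + e) − 1.
Hence c = [m·(rr + e) − 1]/(1 − m) = [2.818736 × (0.22 + 0.118) − 1] / (1 − 2.818736) ≈ 0.025989.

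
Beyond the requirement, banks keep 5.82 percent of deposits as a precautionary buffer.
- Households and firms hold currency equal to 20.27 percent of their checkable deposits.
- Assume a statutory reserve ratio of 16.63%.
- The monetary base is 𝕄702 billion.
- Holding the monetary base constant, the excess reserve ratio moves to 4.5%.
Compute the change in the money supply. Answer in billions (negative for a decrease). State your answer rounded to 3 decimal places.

Initially m₁ = (1 + 0.2027) / (0.1663 + 0.0582 + 0.2027) ≈ 2.8153090, so M₁ = 2.8153090 × 702 ≈ 1976.3469 billion.
After the change m₂ = (1 + 0.2027) / (0.1663 + 0.045 + 0.2027) ≈ 2.9050725, so M₂ = 2.9050725 × 702 ≈ 2039.3609 billion.
ΔM = M₂ − M₁ = 2039.3609 − 1976.3469 = 63.014 billion.

𝕄63.014 billion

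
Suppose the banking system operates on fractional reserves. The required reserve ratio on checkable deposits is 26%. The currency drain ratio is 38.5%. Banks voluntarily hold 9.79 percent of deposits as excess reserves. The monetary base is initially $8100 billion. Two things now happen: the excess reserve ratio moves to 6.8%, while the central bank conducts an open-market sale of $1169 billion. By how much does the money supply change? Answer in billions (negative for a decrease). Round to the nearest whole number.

-1638 billion

Before: m₁ = (1 + 0.385) / (0.26 + 0.0979 + 0.385) ≈ 1.86432, MB₁ = 8100, so M₁ = 1.86432 × 8100 = 15100.992 billion.
After: m₂ = (1 + 0.385) / (0.26 + 0.068 + 0.385) ≈ 1.94250, MB₂ = 8100 − 1169 = 6931, so M₂ = 1.94250 × 6931 = 13463.4675 billion.
ΔM = M₂ − M₁ = 13463.4675 − 15100.992 = -1637.5245 billion.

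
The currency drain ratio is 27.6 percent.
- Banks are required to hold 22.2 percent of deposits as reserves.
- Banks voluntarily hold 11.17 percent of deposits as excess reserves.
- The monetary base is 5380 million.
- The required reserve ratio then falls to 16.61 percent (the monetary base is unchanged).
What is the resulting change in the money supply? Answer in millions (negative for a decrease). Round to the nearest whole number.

1137 million

Initially m₁ = (1 + 0.276) / (0.222 + 0.1117 + 0.276) ≈ 2.09283, so M₁ = 2.09283 × 5380 = 11259.4254 million.
After the change m₂ = (1 + 0.276) / (0.1661 + 0.1117 + 0.276) ≈ 2.30408, so M₂ = 2.30408 × 5380 = 12395.9504 million.
ΔM = M₂ − M₁ = 12395.9504 − 11259.4254 = 1136.525 million.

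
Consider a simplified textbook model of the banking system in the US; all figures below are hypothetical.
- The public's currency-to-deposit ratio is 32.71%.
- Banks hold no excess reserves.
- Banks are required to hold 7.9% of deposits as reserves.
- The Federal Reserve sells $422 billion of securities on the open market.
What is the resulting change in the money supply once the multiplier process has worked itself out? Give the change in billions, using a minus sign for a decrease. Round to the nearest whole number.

-1379 billion

The money multiplier is m = (1 + c) / (rr + c) = (1 + 0.3271) / (0.079 + 0.3271) ≈ 3.2679.
The sale removes 422 billion of base, so ΔM = m × ΔMB = 3.2679 × (−422) = -1379.0538 billion.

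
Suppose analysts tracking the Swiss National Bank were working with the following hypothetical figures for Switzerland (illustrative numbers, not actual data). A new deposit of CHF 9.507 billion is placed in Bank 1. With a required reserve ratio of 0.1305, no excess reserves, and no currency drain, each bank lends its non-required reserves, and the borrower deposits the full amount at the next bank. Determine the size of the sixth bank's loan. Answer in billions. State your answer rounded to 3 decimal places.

Each bank lends a fraction (1 − rr) = 0.8695 of the deposit it receives, so Bank 6 receives 9.507·0.8695^5 and lends 9.507·0.8695^6 ≈ 4.1083 billion.

CHF 4.108 billion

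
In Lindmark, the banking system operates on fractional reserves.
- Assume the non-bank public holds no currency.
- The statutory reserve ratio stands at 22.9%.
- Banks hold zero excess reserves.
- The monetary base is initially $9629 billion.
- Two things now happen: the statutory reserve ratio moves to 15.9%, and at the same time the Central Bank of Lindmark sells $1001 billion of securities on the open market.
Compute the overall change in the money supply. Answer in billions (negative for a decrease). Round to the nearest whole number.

Before: m₁ = 1 / (0.229) ≈ 4.36681, MB₁ = 9629, so M₁ = 4.36681 × 9629 ≈ 42048.0135 billion.
After: m₂ = 1 / (0.159) ≈ 6.28931, MB₂ = 9629 − 1001 = 8628, so M₂ = 6.28931 × 8628 ≈ 54264.1667 billion.
ΔM = M₂ − M₁ = 54264.1667 − 42048.0135 = 12216.1532 billion.

$12216 billion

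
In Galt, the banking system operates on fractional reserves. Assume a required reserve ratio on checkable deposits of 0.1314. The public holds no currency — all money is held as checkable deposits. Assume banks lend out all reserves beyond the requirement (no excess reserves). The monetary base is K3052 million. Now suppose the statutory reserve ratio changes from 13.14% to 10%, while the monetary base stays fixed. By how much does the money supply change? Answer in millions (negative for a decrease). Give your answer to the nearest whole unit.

Initially m₁ = 1 / (0.1314) ≈ 7.61035, so M₁ = 7.61035 × 3052 = 23226.7882 million.
After the change m₂ = 1 / (0.1) = 10, so M₂ = 10 × 3052 = 30520 million.
ΔM = M₂ − M₁ = 30520 − 23226.7882 = 7293.2118 million.

K7293 million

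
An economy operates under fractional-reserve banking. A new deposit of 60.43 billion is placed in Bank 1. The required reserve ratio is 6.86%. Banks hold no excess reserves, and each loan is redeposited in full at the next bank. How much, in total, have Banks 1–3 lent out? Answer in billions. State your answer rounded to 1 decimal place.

Bank i lends (1 − rr)^i of the original deposit: Bank 1 lends 60.43·0.9314 ≈ 56.2845, Bank 2 lends 60.43·0.9314² ≈ 52.4234, and so on.
Summing a geometric series: total = 60.43·[0.9314·(1 − 0.9314^3) / (1 − 0.9314)] ≈ 157.5350 billion.

157.5 billion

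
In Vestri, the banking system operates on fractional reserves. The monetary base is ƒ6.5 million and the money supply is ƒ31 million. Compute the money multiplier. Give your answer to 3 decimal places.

4.769

The money multiplier is m = M / MB = 31 / 6.5 ≈ 4.76923.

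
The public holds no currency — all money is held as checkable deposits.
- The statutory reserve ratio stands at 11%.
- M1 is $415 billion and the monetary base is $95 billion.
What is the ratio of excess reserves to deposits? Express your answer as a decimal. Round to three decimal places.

0.119

Using m = M/MB = 415/95 ≈ 4.368421. Since m = (1 + c)/(c + rr + e), the denominator satisfies c + rr + e = (1 + c)/m = (1 + 0) / 4.368421 ≈ 0.228916.
With c = 0 and rr = 0.11, the ratio of excess reserves to deposits is 0.228916 − 0 − 0.11 = 0.118916.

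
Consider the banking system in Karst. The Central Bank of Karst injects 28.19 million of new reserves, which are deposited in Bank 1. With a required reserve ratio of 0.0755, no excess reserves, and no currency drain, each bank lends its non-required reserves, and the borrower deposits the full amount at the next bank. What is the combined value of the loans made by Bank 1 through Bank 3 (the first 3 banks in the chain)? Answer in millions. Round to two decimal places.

72.43 million

Bank i lends (1 − rr)^i of the original deposit: Bank 1 lends 28.19·0.9245 ≈ 26.0617, Bank 2 lends 28.19·0.9245² ≈ 24.0940, and so on.
Summing a geometric series: total = 28.19·[0.9245·(1 − 0.9245^3) / (1 − 0.9245)] ≈ 72.4306 million.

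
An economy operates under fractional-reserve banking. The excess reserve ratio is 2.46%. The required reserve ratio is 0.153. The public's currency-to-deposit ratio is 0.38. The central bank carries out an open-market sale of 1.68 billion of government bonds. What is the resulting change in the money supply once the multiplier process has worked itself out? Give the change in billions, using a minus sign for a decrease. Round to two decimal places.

-4.16 billion

The money multiplier is m = (1 + c) / (rr + e + c) = (1 + 0.38) / (0.153 + 0.0246 + 0.38) ≈ 2.4749.
The sale removes 1.68 billion of base, so ΔM = m × ΔMB = 2.4749 × (−1.68) ≈ -4.1578 billion.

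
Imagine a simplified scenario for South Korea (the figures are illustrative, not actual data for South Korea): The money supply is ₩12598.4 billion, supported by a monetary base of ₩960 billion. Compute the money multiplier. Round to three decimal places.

13.123

The money multiplier is m = M / MB = 12598.4 / 960 ≈ 13.12333.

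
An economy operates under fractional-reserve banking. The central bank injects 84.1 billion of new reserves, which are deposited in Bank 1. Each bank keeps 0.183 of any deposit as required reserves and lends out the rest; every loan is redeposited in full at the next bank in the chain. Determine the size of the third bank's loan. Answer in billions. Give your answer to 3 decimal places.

Each bank lends a fraction (1 − rr) = 0.8170 of the deposit it receives, so Bank 3 receives 84.1·0.8170^2 and lends 84.1·0.8170^3 ≈ 45.8630 billion.

45.863 billion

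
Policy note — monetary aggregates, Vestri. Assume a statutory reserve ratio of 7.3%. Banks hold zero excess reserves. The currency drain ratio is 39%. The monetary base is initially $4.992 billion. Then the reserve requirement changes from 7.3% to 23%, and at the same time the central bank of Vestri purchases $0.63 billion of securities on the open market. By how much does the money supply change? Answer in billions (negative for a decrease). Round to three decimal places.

-2.383 billion

Before: m₁ = (1 + 0.39) / (0.073 + 0.39) ≈ 3.00216, MB₁ = 4.992, so M₁ = 3.00216 × 4.992 ≈ 14.9868 billion.
After: m₂ = (1 + 0.39) / (0.23 + 0.39) ≈ 2.24194, MB₂ = 4.992 + 0.63 = 5.622, so M₂ = 2.24194 × 5.622 ≈ 12.6042 billion.
ΔM = M₂ − M₁ = 12.6042 − 14.9868 = -2.3826 billion.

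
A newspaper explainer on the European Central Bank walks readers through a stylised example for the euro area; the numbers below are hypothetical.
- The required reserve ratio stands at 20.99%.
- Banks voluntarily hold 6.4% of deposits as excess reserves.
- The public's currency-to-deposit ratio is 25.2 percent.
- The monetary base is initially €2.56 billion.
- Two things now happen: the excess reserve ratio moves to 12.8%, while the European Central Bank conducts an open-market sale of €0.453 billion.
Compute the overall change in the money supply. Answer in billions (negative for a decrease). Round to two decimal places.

-1.62 billion

Before: m₁ = (1 + 0.252) / (0.2099 + 0.064 + 0.252) ≈ 2.3807, MB₁ = 2.56, so M₁ = 2.3807 × 2.56 ≈ 6.0946 billion.
After: m₂ = (1 + 0.252) / (0.2099 + 0.128 + 0.252) ≈ 2.1224, MB₂ = 2.56 − 0.453 = 2.107, so M₂ = 2.1224 × 2.107 ≈ 4.4719 billion.
ΔM = M₂ − M₁ = 4.4719 − 6.0946 = -1.6227 billion.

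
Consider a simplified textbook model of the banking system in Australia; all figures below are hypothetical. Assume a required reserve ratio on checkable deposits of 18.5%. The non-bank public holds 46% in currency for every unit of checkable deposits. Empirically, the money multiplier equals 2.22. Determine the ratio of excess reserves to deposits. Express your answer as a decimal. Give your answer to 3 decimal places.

0.013

Using m = 2.22. Since m = (1 + c)/(c + rr + e), the denominator satisfies c + rr + e = (1 + c)/m = (1 + 0.46) / 2.22 ≈ 0.657658.
With c = 0.46 and rr = 0.185, the ratio of excess reserves to deposits is 0.657658 − 0.46 − 0.185 = 0.012658.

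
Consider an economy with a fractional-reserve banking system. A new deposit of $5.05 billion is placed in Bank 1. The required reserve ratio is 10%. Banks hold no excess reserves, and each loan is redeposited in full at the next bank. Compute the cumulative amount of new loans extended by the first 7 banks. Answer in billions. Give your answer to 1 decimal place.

Bank i lends (1 − rr)^i of the original deposit: Bank 1 lends 5.05·0.9000 = 4.5450, Bank 2 lends 5.05·0.9000² = 4.0905, and so on.
Summing a geometric series: total = 5.05·[0.9000·(1 − 0.9000^7) / (1 − 0.9000)] ≈ 23.7114 billion.

$23.7 billion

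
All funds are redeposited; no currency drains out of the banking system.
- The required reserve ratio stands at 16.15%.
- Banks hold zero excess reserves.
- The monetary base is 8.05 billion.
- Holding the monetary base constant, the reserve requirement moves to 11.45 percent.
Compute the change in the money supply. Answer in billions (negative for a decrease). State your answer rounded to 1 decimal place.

20.5 billion

Initially m₁ = 1 / (0.1615) ≈ 6.1920, so M₁ = 6.1920 × 8.05 = 49.8456 billion.
After the change m₂ = 1 / (0.1145) ≈ 8.7336, so M₂ = 8.7336 × 8.05 ≈ 70.3055 billion.
ΔM = M₂ − M₁ = 70.3055 − 49.8456 = 20.4599 billion.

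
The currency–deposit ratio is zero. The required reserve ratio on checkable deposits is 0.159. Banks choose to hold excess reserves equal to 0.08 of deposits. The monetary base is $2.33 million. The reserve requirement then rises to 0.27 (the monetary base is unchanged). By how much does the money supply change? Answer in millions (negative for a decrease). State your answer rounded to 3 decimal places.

Initially m₁ = 1 / (0.159 + 0.08) ≈ 4.18410, so M₁ = 4.18410 × 2.33 ≈ 9.749 million.
After the change m₂ = 1 / (0.27 + 0.08) ≈ 2.85714, so M₂ = 2.85714 × 2.33 ≈ 6.6571 million.
ΔM = M₂ − M₁ = 6.6571 − 9.749 = -3.0919 million.

-3.092 million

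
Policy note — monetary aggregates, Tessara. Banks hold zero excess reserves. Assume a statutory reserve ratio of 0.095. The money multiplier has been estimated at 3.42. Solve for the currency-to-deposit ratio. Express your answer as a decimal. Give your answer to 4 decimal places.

0.2790

Using m = 3.42. From m = (1 + c)/(c + rr + e), rearranging gives 1 + c = m·(c + rr + e), so c·(1 − m) = m·(rr + e) − 1.
Hence c = [m·(rr + e) − 1]/(1 − m) = [3.42 × (0.095 + 0) − 1] / (1 − 3.42) ≈ 0.278967.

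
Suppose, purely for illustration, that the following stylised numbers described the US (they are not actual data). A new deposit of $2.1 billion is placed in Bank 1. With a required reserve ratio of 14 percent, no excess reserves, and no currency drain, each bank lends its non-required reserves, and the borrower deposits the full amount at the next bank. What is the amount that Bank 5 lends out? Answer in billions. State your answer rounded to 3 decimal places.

$0.988 billion

Each bank lends a fraction (1 − rr) = 0.8600 of the deposit it receives, so Bank 5 receives 2.1·0.8600^4 and lends 2.1·0.8600^5 ≈ 0.9879 billion.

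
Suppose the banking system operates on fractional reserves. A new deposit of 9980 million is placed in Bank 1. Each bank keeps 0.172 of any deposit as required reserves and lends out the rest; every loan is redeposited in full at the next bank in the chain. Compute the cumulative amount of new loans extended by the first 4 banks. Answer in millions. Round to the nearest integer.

Bank i lends (1 − rr)^i of the original deposit: Bank 1 lends 9980·0.8280 = 8263.4400, Bank 2 lends 9980·0.8280² ≈ 6842.1283, and so on.
Summing a geometric series: total = 9980·[0.8280·(1 − 0.8280^4) / (1 − 0.8280)] ≈ 25461.7043 million.

25462 million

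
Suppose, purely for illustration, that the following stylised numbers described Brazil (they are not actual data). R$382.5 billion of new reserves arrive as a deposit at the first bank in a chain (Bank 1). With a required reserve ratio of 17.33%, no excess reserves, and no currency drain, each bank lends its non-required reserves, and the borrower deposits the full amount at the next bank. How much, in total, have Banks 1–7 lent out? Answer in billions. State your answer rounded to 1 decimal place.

Bank i lends (1 − rr)^i of the original deposit: Bank 1 lends 382.5·0.8267 ≈ 316.2127, Bank 2 lends 382.5·0.8267² ≈ 261.4131, and so on.
Summing a geometric series: total = 382.5·[0.8267·(1 − 0.8267^7) / (1 − 0.8267)] ≈ 1343.1330 billion.

R$1343.1 billion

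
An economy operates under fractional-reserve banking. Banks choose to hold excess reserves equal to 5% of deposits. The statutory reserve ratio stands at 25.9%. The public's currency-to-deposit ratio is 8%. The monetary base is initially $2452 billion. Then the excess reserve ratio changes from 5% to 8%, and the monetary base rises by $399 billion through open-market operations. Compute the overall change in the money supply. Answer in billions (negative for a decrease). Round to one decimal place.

Before: m₁ = (1 + 0.08) / (0.259 + 0.05 + 0.08) ≈ 2.776350, MB₁ = 2452, so M₁ = 2.776350 × 2452 = 6807.6102 billion.
After: m₂ = (1 + 0.08) / (0.259 + 0.08 + 0.08) ≈ 2.577566, MB₂ = 2452 + 399 = 2851, so M₂ = 2.577566 × 2851 ≈ 7348.6407 billion.
ΔM = M₂ − M₁ = 7348.6407 − 6807.6102 = 541.0305 billion.

$541.0 billion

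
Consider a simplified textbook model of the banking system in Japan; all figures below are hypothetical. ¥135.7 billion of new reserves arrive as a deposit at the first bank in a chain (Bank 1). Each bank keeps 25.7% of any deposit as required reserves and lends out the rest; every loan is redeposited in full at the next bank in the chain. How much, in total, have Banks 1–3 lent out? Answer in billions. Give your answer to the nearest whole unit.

¥231 billion

Bank i lends (1 − rr)^i of the original deposit: Bank 1 lends 135.7·0.7430 = 100.8251, Bank 2 lends 135.7·0.7430² ≈ 74.9130, and so on.
Summing a geometric series: total = 135.7·[0.7430·(1 − 0.7430^3) / (1 − 0.7430)] ≈ 231.3985 billion.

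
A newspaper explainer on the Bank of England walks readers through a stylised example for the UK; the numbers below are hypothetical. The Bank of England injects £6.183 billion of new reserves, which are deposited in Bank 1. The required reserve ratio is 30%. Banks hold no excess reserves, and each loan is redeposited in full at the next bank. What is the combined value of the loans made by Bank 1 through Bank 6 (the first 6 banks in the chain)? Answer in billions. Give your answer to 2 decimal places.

Bank i lends (1 − rr)^i of the original deposit: Bank 1 lends 6.183·0.7000 = 4.3281, Bank 2 lends 6.183·0.7000² ≈ 3.0297, and so on.
Summing a geometric series: total = 6.183·[0.7000·(1 − 0.7000^6) / (1 − 0.7000)] ≈ 12.7297 billion.

£12.73 billion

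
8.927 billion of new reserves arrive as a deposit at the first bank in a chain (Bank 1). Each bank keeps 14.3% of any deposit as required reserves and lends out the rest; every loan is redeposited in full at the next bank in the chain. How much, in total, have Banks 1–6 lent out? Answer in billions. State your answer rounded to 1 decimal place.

32.3 billion

Bank i lends (1 − rr)^i of the original deposit: Bank 1 lends 8.927·0.8570 ≈ 7.6504, Bank 2 lends 8.927·0.8570² ≈ 6.5564, and so on.
Summing a geometric series: total = 8.927·[0.8570·(1 − 0.8570^6) / (1 − 0.8570)] ≈ 32.3045 billion.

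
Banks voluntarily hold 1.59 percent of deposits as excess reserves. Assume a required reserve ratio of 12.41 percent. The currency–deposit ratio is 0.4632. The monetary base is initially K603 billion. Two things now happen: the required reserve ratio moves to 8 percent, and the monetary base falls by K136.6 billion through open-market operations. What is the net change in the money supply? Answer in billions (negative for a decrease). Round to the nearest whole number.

-242 billion

Before: m₁ = (1 + 0.4632) / (0.1241 + 0.0159 + 0.4632) ≈ 2.4257, MB₁ = 603, so M₁ = 2.4257 × 603 = 1462.6971 billion.
After: m₂ = (1 + 0.4632) / (0.08 + 0.0159 + 0.4632) ≈ 2.6171, MB₂ = 603 − 136.6 = 466.4, so M₂ = 2.6171 × 466.4 ≈ 1220.6154 billion.
ΔM = M₂ − M₁ = 1220.6154 − 1462.6971 = -242.0817 billion.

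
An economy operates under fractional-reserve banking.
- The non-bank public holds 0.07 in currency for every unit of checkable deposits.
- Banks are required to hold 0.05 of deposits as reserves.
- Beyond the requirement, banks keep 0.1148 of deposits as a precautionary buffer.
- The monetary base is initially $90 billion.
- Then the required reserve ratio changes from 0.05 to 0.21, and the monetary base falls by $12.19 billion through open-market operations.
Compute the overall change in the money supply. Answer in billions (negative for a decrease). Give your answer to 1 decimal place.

Before: m₁ = (1 + 0.07) / (0.05 + 0.1148 + 0.07) ≈ 4.5571, MB₁ = 90, so M₁ = 4.5571 × 90 = 410.139 billion.
After: m₂ = (1 + 0.07) / (0.21 + 0.1148 + 0.07) ≈ 2.7102, MB₂ = 90 − 12.19 = 77.81, so M₂ = 2.7102 × 77.81 ≈ 210.8807 billion.
ΔM = M₂ − M₁ = 210.8807 − 410.139 = -199.2583 billion.

-199.3 billion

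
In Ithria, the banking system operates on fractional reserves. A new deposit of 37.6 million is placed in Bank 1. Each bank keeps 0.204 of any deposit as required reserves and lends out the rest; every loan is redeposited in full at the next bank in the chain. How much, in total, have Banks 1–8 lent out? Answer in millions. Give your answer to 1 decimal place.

123.1 million

Bank i lends (1 − rr)^i of the original deposit: Bank 1 lends 37.6·0.7960 = 29.9296, Bank 2 lends 37.6·0.7960² ≈ 23.8240, and so on.
Summing a geometric series: total = 37.6·[0.7960·(1 − 0.7960^8) / (1 − 0.7960)] ≈ 123.0668 million.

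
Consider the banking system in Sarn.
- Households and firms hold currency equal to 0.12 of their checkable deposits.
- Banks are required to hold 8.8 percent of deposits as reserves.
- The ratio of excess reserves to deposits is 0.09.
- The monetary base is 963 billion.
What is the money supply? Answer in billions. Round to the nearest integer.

3619 billion

The money multiplier is m = (1 + c) / (rr + e + c) = (1 + 0.12) / (0.088 + 0.09 + 0.12) ≈ 3.7584.
So M = m × MB = 3.7584 × 963 = 3619.3392 billion.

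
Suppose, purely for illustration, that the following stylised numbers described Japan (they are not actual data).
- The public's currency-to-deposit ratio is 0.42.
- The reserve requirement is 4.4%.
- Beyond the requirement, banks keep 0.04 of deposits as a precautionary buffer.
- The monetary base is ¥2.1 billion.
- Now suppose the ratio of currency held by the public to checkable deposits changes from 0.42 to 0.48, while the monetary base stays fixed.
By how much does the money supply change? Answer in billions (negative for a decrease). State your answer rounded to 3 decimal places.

-0.406 billion

Initially m₁ = (1 + 0.42) / (0.044 + 0.04 + 0.42) ≈ 2.81746, so M₁ = 2.81746 × 2.1 ≈ 5.9167 billion.
After the change m₂ = (1 + 0.48) / (0.044 + 0.04 + 0.48) ≈ 2.62411, so M₂ = 2.62411 × 2.1 ≈ 5.5106 billion.
ΔM = M₂ − M₁ = 5.5106 − 5.9167 = -0.4061 billion.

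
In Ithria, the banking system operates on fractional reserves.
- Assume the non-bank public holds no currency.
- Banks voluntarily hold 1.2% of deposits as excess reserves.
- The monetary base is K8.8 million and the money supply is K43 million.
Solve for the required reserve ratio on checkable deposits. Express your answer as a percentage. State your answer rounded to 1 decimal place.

19.3%

Using m = M/MB = 43/8.8 ≈ 4.886364. Since m = (1 + c)/(c + rr + e), the denominator satisfies c + rr + e = (1 + c)/m = (1 + 0) / 4.886364 ≈ 0.204651.
With c = 0 and e = 0.012, the required reserve ratio on checkable deposits is 0.204651 − 0 − 0.012 = 0.192651.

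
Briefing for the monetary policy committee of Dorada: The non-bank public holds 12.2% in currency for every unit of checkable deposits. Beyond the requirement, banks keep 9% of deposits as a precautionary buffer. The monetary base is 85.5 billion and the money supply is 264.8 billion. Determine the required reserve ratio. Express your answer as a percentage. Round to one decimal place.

Using m = M/MB = 264.8/85.5 ≈ 3.097076. Since m = (1 + c)/(c + rr + e), the denominator satisfies c + rr + e = (1 + c)/m = (1 + 0.122) / 3.097076 ≈ 0.362277.
With c = 0.122 and e = 0.09, the required reserve ratio is 0.362277 − 0.122 − 0.09 = 0.150277.

15.0%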